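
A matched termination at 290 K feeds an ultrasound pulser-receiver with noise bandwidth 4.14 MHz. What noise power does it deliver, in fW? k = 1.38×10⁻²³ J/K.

P_n = kTB = 1.38×10⁻²³ × 290 × 4.14×10⁶ = 1.66×10⁻¹⁴ W = 16.6 fW

16.6 fW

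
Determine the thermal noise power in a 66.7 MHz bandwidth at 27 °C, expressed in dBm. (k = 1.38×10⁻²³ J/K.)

−95.6 dBm

T = 27 °C + 273.15 = 300.15 K
P_n = kTB = 1.38×10⁻²³ × 300.15 × 6.67×10⁷ = 2.76×10⁻¹³ W
In dBm: 10 log₁₀(2.76×10⁻¹³ / 10⁻³) = −95.6 dBm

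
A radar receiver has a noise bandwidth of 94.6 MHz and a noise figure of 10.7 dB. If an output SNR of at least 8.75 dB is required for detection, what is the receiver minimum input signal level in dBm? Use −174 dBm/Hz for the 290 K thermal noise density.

Sensitivity = −174 + 10 log₁₀(B) + NF + SNR_min
= −174 + 79.76 + 10.7 + 8.75
= −74.79 dBm → −74.8 dBm

−74.8 dBm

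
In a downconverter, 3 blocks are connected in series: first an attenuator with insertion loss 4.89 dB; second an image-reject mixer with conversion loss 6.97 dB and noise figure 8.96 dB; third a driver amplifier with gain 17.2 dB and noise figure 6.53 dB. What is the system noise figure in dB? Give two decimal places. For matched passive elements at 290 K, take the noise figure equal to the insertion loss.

18.92 dB

Convert to linear (a loss of L dB is a gain of −L dB): F_i = 10^(NF_i/10), G_i = 10^(G_i,dB/10)
  Stage 1: F_1 = 10^(4.89/10) = 3.083, G_1 = 10^(−4.89/10) = 0.3243
  Stage 2: F_2 = 10^(8.96/10) = 7.870, G_2 = 10^(−6.97/10) = 0.2009
  Stage 3: F_3 = 10^(6.53/10) = 4.498, G_3 = 10^(17.2/10) = 52.48
Friis cascade:
  F = 3.083 + (7.870 − 1)/0.3243 + (4.498 − 1)/0.06516 = 77.94
NF = 10 log₁₀(77.94) = 18.92 dB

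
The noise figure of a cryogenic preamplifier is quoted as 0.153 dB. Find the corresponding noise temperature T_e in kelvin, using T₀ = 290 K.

F = 10^(0.153/10) = 1.03586
T_e = (F − 1)·T₀ = (1.03586 − 1) × 290 = 10.4 K

10.4 K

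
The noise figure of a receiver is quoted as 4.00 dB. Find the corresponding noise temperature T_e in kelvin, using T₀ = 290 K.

438 K

F = 10^(4.00/10) = 2.51189
T_e = (F − 1)·T₀ = (2.51189 − 1) × 290 = 438 K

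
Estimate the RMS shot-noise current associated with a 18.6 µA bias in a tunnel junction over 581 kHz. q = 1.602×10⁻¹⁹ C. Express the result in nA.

1.86 nA

I_n = √(2qI·B)
2qI·B = 2 × 1.602×10⁻¹⁹ × 1.86×10⁻⁵ × 5.81×10⁵ = 3.46×10⁻¹⁸ A²
I_n = √(3.46×10⁻¹⁸) = 1.86×10⁻⁹ A = 1.86 nA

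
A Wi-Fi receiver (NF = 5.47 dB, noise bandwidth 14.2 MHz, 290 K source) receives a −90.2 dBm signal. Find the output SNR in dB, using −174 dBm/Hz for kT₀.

Noise floor: N = −174 + 10 log₁₀(B) + NF
10 log₁₀(1.42×10⁷) = 71.52 dB
N = −174 + 71.52 + 5.47 = −97.01 dBm
SNR = P_sig − N = −90.2 − (−97.01) = 6.81 dB → 6.8 dB

6.8 dB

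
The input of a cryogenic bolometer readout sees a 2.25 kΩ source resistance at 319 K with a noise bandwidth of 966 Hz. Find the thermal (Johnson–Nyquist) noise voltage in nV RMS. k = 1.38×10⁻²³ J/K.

V_n = √(4kTRB)
4kTRB = 4 × 1.38×10⁻²³ × 319 × 2.25×10³ × 9.66×10² = 3.83×10⁻¹⁴ V²
V_n = √(3.83×10⁻¹⁴) = 1.96×10⁻⁷ V = 196 nV

196 nV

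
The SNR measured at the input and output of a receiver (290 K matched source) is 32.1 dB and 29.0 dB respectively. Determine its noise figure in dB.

3.1 dB

NF (dB) = SNR_in(dB) − SNR_out(dB) when the source is at T₀
NF = 32.1 − 29.0 = 3.1 dB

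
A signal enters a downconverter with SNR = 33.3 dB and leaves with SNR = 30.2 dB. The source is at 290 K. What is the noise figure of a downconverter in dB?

NF (dB) = SNR_in(dB) − SNR_out(dB) when the source is at T₀
NF = 33.3 − 30.2 = 3.1 dB

3.1 dB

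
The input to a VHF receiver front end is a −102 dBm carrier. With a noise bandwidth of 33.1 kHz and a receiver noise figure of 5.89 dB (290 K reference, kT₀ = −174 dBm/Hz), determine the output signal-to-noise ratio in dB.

Noise floor: N = −174 + 10 log₁₀(B) + NF
10 log₁₀(3.31×10⁴) = 45.2 dB
N = −174 + 45.2 + 5.89 = −122.91 dBm
SNR = P_sig − N = −102 − (−122.91) = 20.91 dB → 20.9 dB

20.9 dB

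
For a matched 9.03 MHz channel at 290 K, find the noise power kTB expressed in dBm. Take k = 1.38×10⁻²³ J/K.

P_n = kTB = 1.38×10⁻²³ × 290 × 9.03×10⁶ = 3.61×10⁻¹⁴ W
In dBm: 10 log₁₀(3.61×10⁻¹⁴ / 10⁻³) = −104.4 dBm

−104.4 dBm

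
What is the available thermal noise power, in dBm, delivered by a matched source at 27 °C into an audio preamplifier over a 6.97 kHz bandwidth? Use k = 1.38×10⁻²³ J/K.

T = 27 °C + 273.15 = 300.15 K
P_n = kTB = 1.38×10⁻²³ × 300.15 × 6.97×10³ = 2.89×10⁻¹⁷ W
In dBm: 10 log₁₀(2.89×10⁻¹⁷ / 10⁻³) = −135.4 dBm

−135.4 dBm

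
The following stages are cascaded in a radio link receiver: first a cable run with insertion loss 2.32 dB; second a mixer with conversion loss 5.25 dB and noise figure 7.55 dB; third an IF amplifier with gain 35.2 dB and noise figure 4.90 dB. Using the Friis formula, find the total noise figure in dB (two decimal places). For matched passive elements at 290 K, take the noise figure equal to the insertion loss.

Convert to linear (a loss of L dB is a gain of −L dB): F_i = 10^(NF_i/10), G_i = 10^(G_i,dB/10)
  Stage 1: F_1 = 10^(2.32/10) = 1.706, G_1 = 10^(−2.32/10) = 0.5861
  Stage 2: F_2 = 10^(7.55/10) = 5.689, G_2 = 10^(−5.25/10) = 0.2985
  Stage 3: F_3 = 10^(4.90/10) = 3.090, G_3 = 10^(35.2/10) = 3311
Friis cascade:
  F = 1.706 + (5.689 − 1)/0.5861 + (3.090 − 1)/0.1750 = 21.65
NF = 10 log₁₀(21.65) = 13.35 dB

13.35 dB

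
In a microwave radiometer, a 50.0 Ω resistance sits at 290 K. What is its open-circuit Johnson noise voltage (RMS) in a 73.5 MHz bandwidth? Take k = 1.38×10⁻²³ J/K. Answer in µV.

V_n = √(4kTRB)
4kTRB = 4 × 1.38×10⁻²³ × 290 × 5.00×10¹ × 7.35×10⁷ = 5.88×10⁻¹¹ V²
V_n = √(5.88×10⁻¹¹) = 7.67×10⁻⁶ V = 7.67 µV

7.67 µV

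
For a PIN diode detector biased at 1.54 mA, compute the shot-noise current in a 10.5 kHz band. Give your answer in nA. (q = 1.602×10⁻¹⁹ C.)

I_n = √(2qI·B)
2qI·B = 2 × 1.602×10⁻¹⁹ × 1.54×10⁻³ × 1.05×10⁴ = 5.18×10⁻¹⁸ A²
I_n = √(5.18×10⁻¹⁸) = 2.28×10⁻⁹ A = 2.28 nA

2.28 nA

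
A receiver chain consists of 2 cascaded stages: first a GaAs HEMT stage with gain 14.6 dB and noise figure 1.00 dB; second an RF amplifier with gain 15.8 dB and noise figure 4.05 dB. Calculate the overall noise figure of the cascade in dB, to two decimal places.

Convert to linear (a loss of L dB is a gain of −L dB): F_i = 10^(NF_i/10), G_i = 10^(G_i,dB/10)
  Stage 1: F_1 = 10^(1.00/10) = 1.259, G_1 = 10^(14.6/10) = 28.84
  Stage 2: F_2 = 10^(4.05/10) = 2.541, G_2 = 10^(15.8/10) = 38.02
Friis cascade:
  F = 1.259 + (2.541 − 1)/28.84 = 1.312
NF = 10 log₁₀(1.312) = 1.18 dB

1.18 dB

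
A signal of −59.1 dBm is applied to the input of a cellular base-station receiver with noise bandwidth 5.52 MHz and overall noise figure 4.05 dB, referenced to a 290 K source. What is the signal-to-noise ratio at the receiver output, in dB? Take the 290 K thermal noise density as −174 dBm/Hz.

Noise floor: N = −174 + 10 log₁₀(B) + NF
10 log₁₀(5.52×10⁶) = 67.42 dB
N = −174 + 67.42 + 4.05 = −102.53 dBm
SNR = P_sig − N = −59.1 − (−102.53) = 43.43 dB → 43.4 dB

43.4 dB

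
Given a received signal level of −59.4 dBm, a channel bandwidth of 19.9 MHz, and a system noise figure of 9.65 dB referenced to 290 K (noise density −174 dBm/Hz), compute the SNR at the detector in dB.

Noise floor: N = −174 + 10 log₁₀(B) + NF
10 log₁₀(1.99×10⁷) = 72.99 dB
N = −174 + 72.99 + 9.65 = −91.36 dBm
SNR = P_sig − N = −59.4 − (−91.36) = 31.96 dB → 32.0 dB

32.0 dB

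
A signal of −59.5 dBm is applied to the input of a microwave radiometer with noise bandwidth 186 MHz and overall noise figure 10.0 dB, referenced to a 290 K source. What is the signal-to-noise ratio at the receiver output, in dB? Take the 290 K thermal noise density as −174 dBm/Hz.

Noise floor: N = −174 + 10 log₁₀(B) + NF
10 log₁₀(1.86×10⁸) = 82.7 dB
N = −174 + 82.7 + 10.0 = −81.3 dBm
SNR = P_sig − N = −59.5 − (−81.3) = 21.8 dB → 21.8 dB

21.8 dB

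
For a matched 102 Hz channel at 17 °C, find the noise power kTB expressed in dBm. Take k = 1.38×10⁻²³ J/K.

T = 17 °C + 273.15 = 290.15 K
P_n = kTB = 1.38×10⁻²³ × 290.15 × 1.02×10² = 4.08×10⁻¹⁹ W
In dBm: 10 log₁₀(4.08×10⁻¹⁹ / 10⁻³) = −153.9 dBm

−153.9 dBm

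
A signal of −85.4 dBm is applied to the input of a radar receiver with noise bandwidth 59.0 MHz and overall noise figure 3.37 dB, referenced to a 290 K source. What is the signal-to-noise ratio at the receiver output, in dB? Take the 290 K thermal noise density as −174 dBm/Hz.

Noise floor: N = −174 + 10 log₁₀(B) + NF
10 log₁₀(5.90×10⁷) = 77.71 dB
N = −174 + 77.71 + 3.37 = −92.92 dBm
SNR = P_sig − N = −85.4 − (−92.92) = 7.52 dB → 7.5 dB

7.5 dB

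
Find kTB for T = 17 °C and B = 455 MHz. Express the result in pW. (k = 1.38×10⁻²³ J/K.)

1.82 pW

T = 17 °C + 273.15 = 290.15 K
P_n = kTB = 1.38×10⁻²³ × 290.15 × 4.55×10⁸ = 1.82×10⁻¹² W = 1.82 pW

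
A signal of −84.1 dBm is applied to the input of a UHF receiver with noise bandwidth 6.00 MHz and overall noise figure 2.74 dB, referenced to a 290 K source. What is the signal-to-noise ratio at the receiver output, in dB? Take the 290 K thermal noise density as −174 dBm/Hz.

19.4 dB

Noise floor: N = −174 + 10 log₁₀(B) + NF
10 log₁₀(6.00×10⁶) = 67.78 dB
N = −174 + 67.78 + 2.74 = −103.48 dBm
SNR = P_sig − N = −84.1 − (−103.48) = 19.38 dB → 19.4 dB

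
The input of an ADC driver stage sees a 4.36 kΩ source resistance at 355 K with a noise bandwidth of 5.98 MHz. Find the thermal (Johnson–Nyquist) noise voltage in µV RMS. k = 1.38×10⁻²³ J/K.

22.6 µV

V_n = √(4kTRB)
4kTRB = 4 × 1.38×10⁻²³ × 355 × 4.36×10³ × 5.98×10⁶ = 5.11×10⁻¹⁰ V²
V_n = √(5.11×10⁻¹⁰) = 2.26×10⁻⁵ V = 22.6 µV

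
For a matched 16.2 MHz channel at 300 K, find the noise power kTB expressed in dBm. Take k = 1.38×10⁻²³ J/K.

−101.7 dBm

P_n = kTB = 1.38×10⁻²³ × 300 × 1.62×10⁷ = 6.71×10⁻¹⁴ W
In dBm: 10 log₁₀(6.71×10⁻¹⁴ / 10⁻³) = −101.7 dBm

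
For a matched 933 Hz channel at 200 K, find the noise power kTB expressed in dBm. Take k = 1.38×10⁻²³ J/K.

−145.9 dBm

P_n = kTB = 1.38×10⁻²³ × 200 × 9.33×10² = 2.58×10⁻¹⁸ W
In dBm: 10 log₁₀(2.58×10⁻¹⁸ / 10⁻³) = −145.9 dBm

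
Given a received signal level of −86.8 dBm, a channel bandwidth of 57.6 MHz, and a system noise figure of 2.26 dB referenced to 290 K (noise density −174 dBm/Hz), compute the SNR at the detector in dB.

Noise floor: N = −174 + 10 log₁₀(B) + NF
10 log₁₀(5.76×10⁷) = 77.6 dB
N = −174 + 77.6 + 2.26 = −94.14 dBm
SNR = P_sig − N = −86.8 − (−94.14) = 7.34 dB → 7.3 dB

7.3 dB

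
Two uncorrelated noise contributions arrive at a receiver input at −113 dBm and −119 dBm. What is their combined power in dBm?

Convert to linear, add, convert back:
P₁ = 5.01×10⁻¹⁵ W, P₂ = 1.26×10⁻¹⁵ W
P_tot = 6.27×10⁻¹⁵ W → 10 log₁₀(P_tot / 10⁻³) = −112.0 dBm

−112.0 dBm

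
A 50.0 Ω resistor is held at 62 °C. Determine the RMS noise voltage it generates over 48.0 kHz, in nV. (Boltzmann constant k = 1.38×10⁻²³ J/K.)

211 nV

T = 62 °C + 273.15 = 335.15 K
V_n = √(4kTRB)
4kTRB = 4 × 1.38×10⁻²³ × 335.15 × 5.00×10¹ × 4.80×10⁴ = 4.44×10⁻¹⁴ V²
V_n = √(4.44×10⁻¹⁴) = 2.11×10⁻⁷ V = 211 nV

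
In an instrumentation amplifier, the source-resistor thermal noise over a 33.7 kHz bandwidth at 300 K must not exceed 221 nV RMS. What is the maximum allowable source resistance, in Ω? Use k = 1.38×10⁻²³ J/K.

87.5 Ω

Johnson–Nyquist: V_n = √(4kTRB) ⇒ R = V_n² / (4kTB)
4kTB = 4 × 1.38×10⁻²³ × 300 × 3.37×10⁴ = 5.58×10⁻¹⁶
R = (2.21×10⁻⁷)² / 5.58×10⁻¹⁶ = 8.75×10¹ Ω = 87.5 Ω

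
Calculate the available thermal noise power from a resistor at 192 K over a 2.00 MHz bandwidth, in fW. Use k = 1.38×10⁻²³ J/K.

5.30 fW

P_n = kTB = 1.38×10⁻²³ × 192 × 2.00×10⁶ = 5.30×10⁻¹⁵ W = 5.30 fW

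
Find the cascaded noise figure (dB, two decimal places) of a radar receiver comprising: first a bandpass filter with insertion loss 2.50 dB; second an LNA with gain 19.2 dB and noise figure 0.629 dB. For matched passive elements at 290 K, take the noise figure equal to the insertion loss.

3.13 dB

Convert to linear (a loss of L dB is a gain of −L dB): F_i = 10^(NF_i/10), G_i = 10^(G_i,dB/10)
  Stage 1: F_1 = 10^(2.50/10) = 1.778, G_1 = 10^(−2.50/10) = 0.5623
  Stage 2: F_2 = 10^(0.629/10) = 1.156, G_2 = 10^(19.2/10) = 83.18
Friis cascade:
  F = 1.778 + (1.156 − 1)/0.5623 = 2.055
NF = 10 log₁₀(2.055) = 3.13 dB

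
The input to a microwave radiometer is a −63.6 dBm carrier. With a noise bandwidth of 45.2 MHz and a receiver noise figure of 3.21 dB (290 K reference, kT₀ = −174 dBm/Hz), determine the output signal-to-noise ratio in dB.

Noise floor: N = −174 + 10 log₁₀(B) + NF
10 log₁₀(4.52×10⁷) = 76.55 dB
N = −174 + 76.55 + 3.21 = −94.24 dBm
SNR = P_sig − N = −63.6 − (−94.24) = 30.64 dB → 30.6 dB

30.6 dB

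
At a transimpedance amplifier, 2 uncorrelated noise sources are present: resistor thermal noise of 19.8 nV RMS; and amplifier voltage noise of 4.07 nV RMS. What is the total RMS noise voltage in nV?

20.2 nV

Uncorrelated sources add in power (mean-square): V_tot = √(ΣV_i²)
V_tot = √[(1.98×10⁻⁸)² + (4.07×10⁻⁹)²] = 2.02×10⁻⁸ V = 20.2 nV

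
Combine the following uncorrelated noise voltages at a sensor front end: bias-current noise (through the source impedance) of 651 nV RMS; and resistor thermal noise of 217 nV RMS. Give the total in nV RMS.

Uncorrelated sources add in power (mean-square): V_tot = √(ΣV_i²)
V_tot = √[(6.51×10⁻⁷)² + (2.17×10⁻⁷)²] = 6.86×10⁻⁷ V = 686 nV

686 nV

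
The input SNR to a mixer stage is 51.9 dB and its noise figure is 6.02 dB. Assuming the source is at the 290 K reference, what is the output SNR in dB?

45.88 dB

By definition F = SNR_in/SNR_out, so in dB: SNR_out = SNR_in − NF
SNR_out = 51.9 − 6.02 = 45.88 dB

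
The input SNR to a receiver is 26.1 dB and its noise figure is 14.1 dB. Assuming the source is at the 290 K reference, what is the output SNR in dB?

12.0 dB

By definition F = SNR_in/SNR_out, so in dB: SNR_out = SNR_in − NF
SNR_out = 26.1 − 14.1 = 12.0 dB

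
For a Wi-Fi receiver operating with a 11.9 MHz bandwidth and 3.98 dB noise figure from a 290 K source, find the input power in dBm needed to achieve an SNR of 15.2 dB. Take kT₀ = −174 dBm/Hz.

Sensitivity = −174 + 10 log₁₀(B) + NF + SNR_min
= −174 + 70.76 + 3.98 + 15.2
= −84.06 dBm → −84.1 dBm

−84.1 dBm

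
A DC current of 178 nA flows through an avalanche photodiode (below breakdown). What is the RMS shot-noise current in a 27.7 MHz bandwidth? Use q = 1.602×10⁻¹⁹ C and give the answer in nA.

1.26 nA

I_n = √(2qI·B)
2qI·B = 2 × 1.602×10⁻¹⁹ × 1.78×10⁻⁷ × 2.77×10⁷ = 1.58×10⁻¹⁸ A²
I_n = √(1.58×10⁻¹⁸) = 1.26×10⁻⁹ A = 1.26 nA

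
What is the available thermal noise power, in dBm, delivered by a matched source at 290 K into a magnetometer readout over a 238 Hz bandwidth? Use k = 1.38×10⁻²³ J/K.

−150.2 dBm

P_n = kTB = 1.38×10⁻²³ × 290 × 2.38×10² = 9.52×10⁻¹⁹ W
In dBm: 10 log₁₀(9.52×10⁻¹⁹ / 10⁻³) = −150.2 dBm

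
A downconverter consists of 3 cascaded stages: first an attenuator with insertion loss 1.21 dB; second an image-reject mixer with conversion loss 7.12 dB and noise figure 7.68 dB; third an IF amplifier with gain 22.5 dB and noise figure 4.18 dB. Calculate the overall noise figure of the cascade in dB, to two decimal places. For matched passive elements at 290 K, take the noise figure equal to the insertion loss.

12.73 dB

Convert to linear (a loss of L dB is a gain of −L dB): F_i = 10^(NF_i/10), G_i = 10^(G_i,dB/10)
  Stage 1: F_1 = 10^(1.21/10) = 1.321, G_1 = 10^(−1.21/10) = 0.7568
  Stage 2: F_2 = 10^(7.68/10) = 5.861, G_2 = 10^(−7.12/10) = 0.1941
  Stage 3: F_3 = 10^(4.18/10) = 2.618, G_3 = 10^(22.5/10) = 177.8
Friis cascade:
  F = 1.321 + (5.861 − 1)/0.7568 + (2.618 − 1)/0.1469 = 18.76
NF = 10 log₁₀(18.76) = 12.73 dB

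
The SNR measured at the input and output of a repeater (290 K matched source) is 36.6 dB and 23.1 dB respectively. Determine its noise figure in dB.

13.5 dB

NF (dB) = SNR_in(dB) − SNR_out(dB) when the source is at T₀
NF = 36.6 − 23.1 = 13.5 dB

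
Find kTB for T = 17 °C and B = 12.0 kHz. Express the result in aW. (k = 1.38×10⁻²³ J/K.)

48.0 aW

T = 17 °C + 273.15 = 290.15 K
P_n = kTB = 1.38×10⁻²³ × 290.15 × 1.20×10⁴ = 4.80×10⁻¹⁷ W = 48.0 aW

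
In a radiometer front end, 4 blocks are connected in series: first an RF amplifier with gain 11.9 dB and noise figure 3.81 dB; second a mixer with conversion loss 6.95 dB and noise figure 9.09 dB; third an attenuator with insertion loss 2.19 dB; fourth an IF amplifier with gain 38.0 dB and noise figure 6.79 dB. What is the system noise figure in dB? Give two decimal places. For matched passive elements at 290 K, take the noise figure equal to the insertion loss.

7.05 dB

Convert to linear (a loss of L dB is a gain of −L dB): F_i = 10^(NF_i/10), G_i = 10^(G_i,dB/10)
  Stage 1: F_1 = 10^(3.81/10) = 2.404, G_1 = 10^(11.9/10) = 15.49
  Stage 2: F_2 = 10^(9.09/10) = 8.110, G_2 = 10^(−6.95/10) = 0.2018
  Stage 3: F_3 = 10^(2.19/10) = 1.656, G_3 = 10^(−2.19/10) = 0.6039
  Stage 4: F_4 = 10^(6.79/10) = 4.775, G_4 = 10^(38.0/10) = 6310
Friis cascade:
  F = 2.404 + (8.110 − 1)/15.49 + (1.656 − 1)/3.126 + (4.775 − 1)/1.888 = 5.073
NF = 10 log₁₀(5.073) = 7.05 dB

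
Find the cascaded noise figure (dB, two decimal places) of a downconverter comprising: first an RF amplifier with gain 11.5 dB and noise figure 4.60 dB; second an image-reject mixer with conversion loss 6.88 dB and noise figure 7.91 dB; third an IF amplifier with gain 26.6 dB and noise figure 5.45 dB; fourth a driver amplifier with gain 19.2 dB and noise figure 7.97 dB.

6.15 dB

Convert to linear (a loss of L dB is a gain of −L dB): F_i = 10^(NF_i/10), G_i = 10^(G_i,dB/10)
  Stage 1: F_1 = 10^(4.60/10) = 2.884, G_1 = 10^(11.5/10) = 14.13
  Stage 2: F_2 = 10^(7.91/10) = 6.180, G_2 = 10^(−6.88/10) = 0.2051
  Stage 3: F_3 = 10^(5.45/10) = 3.508, G_3 = 10^(26.6/10) = 457.1
  Stage 4: F_4 = 10^(7.97/10) = 6.266, G_4 = 10^(19.2/10) = 83.18
Friis cascade:
  F = 2.884 + (6.180 − 1)/14.13 + (3.508 − 1)/2.897 + (6.266 − 1)/1324 = 4.120
NF = 10 log₁₀(4.120) = 6.15 dB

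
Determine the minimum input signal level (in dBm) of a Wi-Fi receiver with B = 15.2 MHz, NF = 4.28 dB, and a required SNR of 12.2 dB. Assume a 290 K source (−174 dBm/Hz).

Sensitivity = −174 + 10 log₁₀(B) + NF + SNR_min
= −174 + 71.82 + 4.28 + 12.2
= −85.70 dBm → −85.7 dBm

−85.7 dBm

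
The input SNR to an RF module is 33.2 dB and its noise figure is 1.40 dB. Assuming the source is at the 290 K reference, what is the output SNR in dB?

31.80 dB

By definition F = SNR_in/SNR_out, so in dB: SNR_out = SNR_in − NF
SNR_out = 33.2 − 1.40 = 31.80 dB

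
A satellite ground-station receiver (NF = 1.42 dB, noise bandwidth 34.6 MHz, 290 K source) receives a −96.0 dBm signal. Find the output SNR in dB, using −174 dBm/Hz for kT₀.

Noise floor: N = −174 + 10 log₁₀(B) + NF
10 log₁₀(3.46×10⁷) = 75.39 dB
N = −174 + 75.39 + 1.42 = −97.19 dBm
SNR = P_sig − N = −96.0 − (−97.19) = 1.19 dB → 1.2 dB

1.2 dB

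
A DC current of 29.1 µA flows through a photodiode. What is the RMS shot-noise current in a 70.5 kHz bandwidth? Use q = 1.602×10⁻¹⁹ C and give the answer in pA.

I_n = √(2qI·B)
2qI·B = 2 × 1.602×10⁻¹⁹ × 2.91×10⁻⁵ × 7.05×10⁴ = 6.57×10⁻¹⁹ A²
I_n = √(6.57×10⁻¹⁹) = 8.11×10⁻¹⁰ A = 811 pA

811 pA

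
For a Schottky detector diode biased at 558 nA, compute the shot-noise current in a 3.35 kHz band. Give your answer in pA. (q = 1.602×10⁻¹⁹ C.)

I_n = √(2qI·B)
2qI·B = 2 × 1.602×10⁻¹⁹ × 5.58×10⁻⁷ × 3.35×10³ = 5.99×10⁻²² A²
I_n = √(5.99×10⁻²²) = 2.45×10⁻¹¹ A = 24.5 pA

24.5 pA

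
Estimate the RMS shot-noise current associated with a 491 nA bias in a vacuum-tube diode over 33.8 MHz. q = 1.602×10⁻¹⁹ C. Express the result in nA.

I_n = √(2qI·B)
2qI·B = 2 × 1.602×10⁻¹⁹ × 4.91×10⁻⁷ × 3.38×10⁷ = 5.32×10⁻¹⁸ A²
I_n = √(5.32×10⁻¹⁸) = 2.31×10⁻⁹ A = 2.31 nA

2.31 nA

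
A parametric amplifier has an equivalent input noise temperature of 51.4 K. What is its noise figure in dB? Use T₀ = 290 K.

0.709 dB

F = 1 + T_e/T₀ = 1 + 51.4/290 = 1.17724
NF = 10 log₁₀(1.17724) = 0.709 dB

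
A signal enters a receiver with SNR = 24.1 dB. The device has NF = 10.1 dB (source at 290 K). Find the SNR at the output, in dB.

14.0 dB

By definition F = SNR_in/SNR_out, so in dB: SNR_out = SNR_in − NF
SNR_out = 24.1 − 10.1 = 14.0 dB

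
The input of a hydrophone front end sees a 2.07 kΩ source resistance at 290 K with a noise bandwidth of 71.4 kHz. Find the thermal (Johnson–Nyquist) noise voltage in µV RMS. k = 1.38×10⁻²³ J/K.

V_n = √(4kTRB)
4kTRB = 4 × 1.38×10⁻²³ × 290 × 2.07×10³ × 7.14×10⁴ = 2.37×10⁻¹² V²
V_n = √(2.37×10⁻¹²) = 1.54×10⁻⁶ V = 1.54 µV

1.54 µV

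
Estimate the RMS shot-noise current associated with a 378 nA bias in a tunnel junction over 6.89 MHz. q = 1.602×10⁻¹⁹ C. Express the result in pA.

913 pA

I_n = √(2qI·B)
2qI·B = 2 × 1.602×10⁻¹⁹ × 3.78×10⁻⁷ × 6.89×10⁶ = 8.34×10⁻¹⁹ A²
I_n = √(8.34×10⁻¹⁹) = 9.13×10⁻¹⁰ A = 913 pA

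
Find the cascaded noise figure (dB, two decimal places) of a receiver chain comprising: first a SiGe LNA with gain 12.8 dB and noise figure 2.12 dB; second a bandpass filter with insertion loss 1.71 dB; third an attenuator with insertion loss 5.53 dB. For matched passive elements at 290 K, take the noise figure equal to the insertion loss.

2.68 dB

Convert to linear (a loss of L dB is a gain of −L dB): F_i = 10^(NF_i/10), G_i = 10^(G_i,dB/10)
  Stage 1: F_1 = 10^(2.12/10) = 1.629, G_1 = 10^(12.8/10) = 19.05
  Stage 2: F_2 = 10^(1.71/10) = 1.483, G_2 = 10^(−1.71/10) = 0.6745
  Stage 3: F_3 = 10^(5.53/10) = 3.573, G_3 = 10^(−5.53/10) = 0.2799
Friis cascade:
  F = 1.629 + (1.483 − 1)/19.05 + (3.573 − 1)/12.85 = 1.855
NF = 10 log₁₀(1.855) = 2.68 dB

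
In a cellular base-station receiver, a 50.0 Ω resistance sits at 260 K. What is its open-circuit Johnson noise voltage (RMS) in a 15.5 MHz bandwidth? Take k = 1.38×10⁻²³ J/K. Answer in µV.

V_n = √(4kTRB)
4kTRB = 4 × 1.38×10⁻²³ × 260 × 5.00×10¹ × 1.55×10⁷ = 1.11×10⁻¹¹ V²
V_n = √(1.11×10⁻¹¹) = 3.34×10⁻⁶ V = 3.34 µV

3.34 µV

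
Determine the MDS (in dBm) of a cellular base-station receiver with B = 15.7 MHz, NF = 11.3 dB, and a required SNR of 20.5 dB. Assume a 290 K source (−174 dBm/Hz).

Sensitivity = −174 + 10 log₁₀(B) + NF + SNR_min
= −174 + 71.96 + 11.3 + 20.5
= −70.24 dBm → −70.2 dBm

−70.2 dBm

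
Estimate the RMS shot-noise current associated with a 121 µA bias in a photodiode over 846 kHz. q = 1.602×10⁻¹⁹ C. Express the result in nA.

I_n = √(2qI·B)
2qI·B = 2 × 1.602×10⁻¹⁹ × 1.21×10⁻⁴ × 8.46×10⁵ = 3.28×10⁻¹⁷ A²
I_n = √(3.28×10⁻¹⁷) = 5.73×10⁻⁹ A = 5.73 nA

5.73 nA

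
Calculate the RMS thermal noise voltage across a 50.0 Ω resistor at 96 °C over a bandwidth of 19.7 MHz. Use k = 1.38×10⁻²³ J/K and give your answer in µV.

4.48 µV

T = 96 °C + 273.15 = 369.15 K
V_n = √(4kTRB)
4kTRB = 4 × 1.38×10⁻²³ × 369.15 × 5.00×10¹ × 1.97×10⁷ = 2.01×10⁻¹¹ V²
V_n = √(2.01×10⁻¹¹) = 4.48×10⁻⁶ V = 4.48 µV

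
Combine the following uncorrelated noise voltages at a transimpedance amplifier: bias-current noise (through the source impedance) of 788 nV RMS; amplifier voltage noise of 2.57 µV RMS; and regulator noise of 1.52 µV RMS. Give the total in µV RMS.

3.09 µV

Uncorrelated sources add in power (mean-square): V_tot = √(ΣV_i²)
V_tot = √[(7.88×10⁻⁷)² + (2.57×10⁻⁶)² + (1.52×10⁻⁶)²] = 3.09×10⁻⁶ V = 3.09 µV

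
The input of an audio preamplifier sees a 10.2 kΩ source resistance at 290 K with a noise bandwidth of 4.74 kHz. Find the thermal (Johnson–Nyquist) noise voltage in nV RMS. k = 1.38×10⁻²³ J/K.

V_n = √(4kTRB)
4kTRB = 4 × 1.38×10⁻²³ × 290 × 1.02×10⁴ × 4.74×10³ = 7.74×10⁻¹³ V²
V_n = √(7.74×10⁻¹³) = 8.80×10⁻⁷ V = 880 nV

880 nV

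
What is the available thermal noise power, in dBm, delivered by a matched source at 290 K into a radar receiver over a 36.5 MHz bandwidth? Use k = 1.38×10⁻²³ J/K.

−98.4 dBm

P_n = kTB = 1.38×10⁻²³ × 290 × 3.65×10⁷ = 1.46×10⁻¹³ W
In dBm: 10 log₁₀(1.46×10⁻¹³ / 10⁻³) = −98.4 dBm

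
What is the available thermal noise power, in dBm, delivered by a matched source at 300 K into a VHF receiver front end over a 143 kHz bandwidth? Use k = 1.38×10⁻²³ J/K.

−122.3 dBm

P_n = kTB = 1.38×10⁻²³ × 300 × 1.43×10⁵ = 5.92×10⁻¹⁶ W
In dBm: 10 log₁₀(5.92×10⁻¹⁶ / 10⁻³) = −122.3 dBm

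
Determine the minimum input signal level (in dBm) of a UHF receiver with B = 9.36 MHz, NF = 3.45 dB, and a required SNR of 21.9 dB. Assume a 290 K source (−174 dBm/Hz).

−78.9 dBm

Sensitivity = −174 + 10 log₁₀(B) + NF + SNR_min
= −174 + 69.71 + 3.45 + 21.9
= −78.94 dBm → −78.9 dBm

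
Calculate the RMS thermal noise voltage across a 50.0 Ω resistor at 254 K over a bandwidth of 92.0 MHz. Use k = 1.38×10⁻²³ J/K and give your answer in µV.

8.03 µV

V_n = √(4kTRB)
4kTRB = 4 × 1.38×10⁻²³ × 254 × 5.00×10¹ × 9.20×10⁷ = 6.45×10⁻¹¹ V²
V_n = √(6.45×10⁻¹¹) = 8.03×10⁻⁶ V = 8.03 µV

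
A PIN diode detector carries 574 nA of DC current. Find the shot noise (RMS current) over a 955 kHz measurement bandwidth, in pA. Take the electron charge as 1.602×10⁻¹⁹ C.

419 pA

I_n = √(2qI·B)
2qI·B = 2 × 1.602×10⁻¹⁹ × 5.74×10⁻⁷ × 9.55×10⁵ = 1.76×10⁻¹⁹ A²
I_n = √(1.76×10⁻¹⁹) = 4.19×10⁻¹⁰ A = 419 pA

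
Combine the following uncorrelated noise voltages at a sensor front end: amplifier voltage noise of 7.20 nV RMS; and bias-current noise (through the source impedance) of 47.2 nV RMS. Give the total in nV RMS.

Uncorrelated sources add in power (mean-square): V_tot = √(ΣV_i²)
V_tot = √[(7.20×10⁻⁹)² + (4.72×10⁻⁸)²] = 4.77×10⁻⁸ V = 47.7 nV

47.7 nV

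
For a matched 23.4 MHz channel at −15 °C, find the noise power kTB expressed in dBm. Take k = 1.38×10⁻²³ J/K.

−100.8 dBm

T = −15 °C + 273.15 = 258.15 K
P_n = kTB = 1.38×10⁻²³ × 258.15 × 2.34×10⁷ = 8.34×10⁻¹⁴ W
In dBm: 10 log₁₀(8.34×10⁻¹⁴ / 10⁻³) = −100.8 dBm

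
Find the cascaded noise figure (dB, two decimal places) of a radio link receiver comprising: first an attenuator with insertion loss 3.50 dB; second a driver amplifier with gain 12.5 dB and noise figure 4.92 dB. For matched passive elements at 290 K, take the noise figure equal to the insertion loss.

8.42 dB

Convert to linear (a loss of L dB is a gain of −L dB): F_i = 10^(NF_i/10), G_i = 10^(G_i,dB/10)
  Stage 1: F_1 = 10^(3.50/10) = 2.239, G_1 = 10^(−3.50/10) = 0.4467
  Stage 2: F_2 = 10^(4.92/10) = 3.105, G_2 = 10^(12.5/10) = 17.78
Friis cascade:
  F = 2.239 + (3.105 − 1)/0.4467 = 6.950
NF = 10 log₁₀(6.950) = 8.42 dB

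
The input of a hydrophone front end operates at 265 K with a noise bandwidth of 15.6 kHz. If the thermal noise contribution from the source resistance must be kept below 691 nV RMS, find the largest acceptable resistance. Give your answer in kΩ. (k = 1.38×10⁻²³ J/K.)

Johnson–Nyquist: V_n = √(4kTRB) ⇒ R = V_n² / (4kTB)
4kTB = 4 × 1.38×10⁻²³ × 265 × 1.56×10⁴ = 2.28×10⁻¹⁶
R = (6.91×10⁻⁷)² / 2.28×10⁻¹⁶ = 2.09×10³ Ω = 2.09 kΩ

2.09 kΩ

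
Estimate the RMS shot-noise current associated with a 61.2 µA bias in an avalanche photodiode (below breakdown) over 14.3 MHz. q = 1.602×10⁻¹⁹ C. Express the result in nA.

16.7 nA

I_n = √(2qI·B)
2qI·B = 2 × 1.602×10⁻¹⁹ × 6.12×10⁻⁵ × 1.43×10⁷ = 2.80×10⁻¹⁶ A²
I_n = √(2.80×10⁻¹⁶) = 1.67×10⁻⁸ A = 16.7 nA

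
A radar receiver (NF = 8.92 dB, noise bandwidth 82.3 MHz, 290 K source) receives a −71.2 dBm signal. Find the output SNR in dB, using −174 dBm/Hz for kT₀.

Noise floor: N = −174 + 10 log₁₀(B) + NF
10 log₁₀(8.23×10⁷) = 79.15 dB
N = −174 + 79.15 + 8.92 = −85.93 dBm
SNR = P_sig − N = −71.2 − (−85.93) = 14.73 dB → 14.7 dB

14.7 dB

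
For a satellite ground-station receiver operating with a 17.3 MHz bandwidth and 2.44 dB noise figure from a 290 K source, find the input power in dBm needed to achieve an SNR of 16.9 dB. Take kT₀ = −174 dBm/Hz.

−82.3 dBm

Sensitivity = −174 + 10 log₁₀(B) + NF + SNR_min
= −174 + 72.38 + 2.44 + 16.9
= −82.28 dBm → −82.3 dBm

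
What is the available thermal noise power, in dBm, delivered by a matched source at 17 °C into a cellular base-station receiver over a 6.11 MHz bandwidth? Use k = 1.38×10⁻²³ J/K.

T = 17 °C + 273.15 = 290.15 K
P_n = kTB = 1.38×10⁻²³ × 290.15 × 6.11×10⁶ = 2.45×10⁻¹⁴ W
In dBm: 10 log₁₀(2.45×10⁻¹⁴ / 10⁻³) = −106.1 dBm

−106.1 dBm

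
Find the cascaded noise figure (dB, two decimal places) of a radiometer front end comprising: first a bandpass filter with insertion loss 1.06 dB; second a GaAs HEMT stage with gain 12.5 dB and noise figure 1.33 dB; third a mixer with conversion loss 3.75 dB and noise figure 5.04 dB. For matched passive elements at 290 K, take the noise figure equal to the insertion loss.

Convert to linear (a loss of L dB is a gain of −L dB): F_i = 10^(NF_i/10), G_i = 10^(G_i,dB/10)
  Stage 1: F_1 = 10^(1.06/10) = 1.276, G_1 = 10^(−1.06/10) = 0.7834
  Stage 2: F_2 = 10^(1.33/10) = 1.358, G_2 = 10^(12.5/10) = 17.78
  Stage 3: F_3 = 10^(5.04/10) = 3.192, G_3 = 10^(−3.75/10) = 0.4217
Friis cascade:
  F = 1.276 + (1.358 − 1)/0.7834 + (3.192 − 1)/13.93 = 1.891
NF = 10 log₁₀(1.891) = 2.77 dB

2.77 dB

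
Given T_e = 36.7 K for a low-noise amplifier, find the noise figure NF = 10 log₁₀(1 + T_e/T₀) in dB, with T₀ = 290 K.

F = 1 + T_e/T₀ = 1 + 36.7/290 = 1.12655
NF = 10 log₁₀(1.12655) = 0.518 dB

0.518 dB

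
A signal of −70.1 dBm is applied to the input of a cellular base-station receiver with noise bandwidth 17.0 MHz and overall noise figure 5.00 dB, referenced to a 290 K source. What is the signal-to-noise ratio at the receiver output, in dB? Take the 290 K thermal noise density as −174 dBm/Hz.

26.6 dB

Noise floor: N = −174 + 10 log₁₀(B) + NF
10 log₁₀(1.70×10⁷) = 72.3 dB
N = −174 + 72.3 + 5.00 = −96.70 dBm
SNR = P_sig − N = −70.1 − (−96.70) = 26.60 dB → 26.6 dB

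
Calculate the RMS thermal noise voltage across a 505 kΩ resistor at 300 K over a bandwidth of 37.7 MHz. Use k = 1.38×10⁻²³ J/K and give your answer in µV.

V_n = √(4kTRB)
4kTRB = 4 × 1.38×10⁻²³ × 300 × 5.05×10⁵ × 3.77×10⁷ = 3.15×10⁻⁷ V²
V_n = √(3.15×10⁻⁷) = 5.61×10⁻⁴ V = 561 µV

561 µV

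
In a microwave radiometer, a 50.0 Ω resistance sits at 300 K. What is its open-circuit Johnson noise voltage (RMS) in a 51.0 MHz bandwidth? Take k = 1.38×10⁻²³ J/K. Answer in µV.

V_n = √(4kTRB)
4kTRB = 4 × 1.38×10⁻²³ × 300 × 5.00×10¹ × 5.10×10⁷ = 4.22×10⁻¹¹ V²
V_n = √(4.22×10⁻¹¹) = 6.50×10⁻⁶ V = 6.50 µV

6.50 µV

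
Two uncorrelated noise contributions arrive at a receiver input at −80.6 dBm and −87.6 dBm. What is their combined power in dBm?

Convert to linear, add, convert back:
P₁ = 8.71×10⁻¹² W, P₂ = 1.74×10⁻¹² W
P_tot = 1.04×10⁻¹¹ W → 10 log₁₀(P_tot / 10⁻³) = −79.8 dBm

−79.8 dBm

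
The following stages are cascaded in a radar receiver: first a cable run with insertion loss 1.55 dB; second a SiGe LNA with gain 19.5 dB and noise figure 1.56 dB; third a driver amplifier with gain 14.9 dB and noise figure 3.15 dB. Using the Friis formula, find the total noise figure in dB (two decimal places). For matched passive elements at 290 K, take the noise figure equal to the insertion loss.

Convert to linear (a loss of L dB is a gain of −L dB): F_i = 10^(NF_i/10), G_i = 10^(G_i,dB/10)
  Stage 1: F_1 = 10^(1.55/10) = 1.429, G_1 = 10^(−1.55/10) = 0.6998
  Stage 2: F_2 = 10^(1.56/10) = 1.432, G_2 = 10^(19.5/10) = 89.13
  Stage 3: F_3 = 10^(3.15/10) = 2.065, G_3 = 10^(14.9/10) = 30.90
Friis cascade:
  F = 1.429 + (1.432 − 1)/0.6998 + (2.065 − 1)/62.37 = 2.064
NF = 10 log₁₀(2.064) = 3.15 dB

3.15 dB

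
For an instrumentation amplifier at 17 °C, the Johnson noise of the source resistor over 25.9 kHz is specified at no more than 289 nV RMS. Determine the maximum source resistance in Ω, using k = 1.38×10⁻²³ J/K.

201 Ω

T = 17 °C + 273.15 = 290.15 K
Johnson–Nyquist: V_n = √(4kTRB) ⇒ R = V_n² / (4kTB)
4kTB = 4 × 1.38×10⁻²³ × 290.15 × 2.59×10⁴ = 4.15×10⁻¹⁶
R = (2.89×10⁻⁷)² / 4.15×10⁻¹⁶ = 2.01×10² Ω = 201 Ω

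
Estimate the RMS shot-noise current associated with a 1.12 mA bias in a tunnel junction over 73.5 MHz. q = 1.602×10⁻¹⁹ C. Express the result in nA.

I_n = √(2qI·B)
2qI·B = 2 × 1.602×10⁻¹⁹ × 1.12×10⁻³ × 7.35×10⁷ = 2.64×10⁻¹⁴ A²
I_n = √(2.64×10⁻¹⁴) = 1.62×10⁻⁷ A = 162 nA

162 nA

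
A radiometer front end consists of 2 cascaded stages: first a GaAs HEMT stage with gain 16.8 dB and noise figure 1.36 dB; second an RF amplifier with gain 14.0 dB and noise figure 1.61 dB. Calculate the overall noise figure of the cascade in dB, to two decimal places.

Convert to linear (a loss of L dB is a gain of −L dB): F_i = 10^(NF_i/10), G_i = 10^(G_i,dB/10)
  Stage 1: F_1 = 10^(1.36/10) = 1.368, G_1 = 10^(16.8/10) = 47.86
  Stage 2: F_2 = 10^(1.61/10) = 1.449, G_2 = 10^(14.0/10) = 25.12
Friis cascade:
  F = 1.368 + (1.449 − 1)/47.86 = 1.377
NF = 10 log₁₀(1.377) = 1.39 dB

1.39 dB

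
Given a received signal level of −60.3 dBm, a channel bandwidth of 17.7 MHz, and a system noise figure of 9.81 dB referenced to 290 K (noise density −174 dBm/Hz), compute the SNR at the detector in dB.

31.4 dB

Noise floor: N = −174 + 10 log₁₀(B) + NF
10 log₁₀(1.77×10⁷) = 72.48 dB
N = −174 + 72.48 + 9.81 = −91.71 dBm
SNR = P_sig − N = −60.3 − (−91.71) = 31.41 dB → 31.4 dB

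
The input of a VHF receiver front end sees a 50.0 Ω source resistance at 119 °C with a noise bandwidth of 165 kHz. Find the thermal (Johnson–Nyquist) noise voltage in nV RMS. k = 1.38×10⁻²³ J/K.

T = 119 °C + 273.15 = 392.15 K
V_n = √(4kTRB)
4kTRB = 4 × 1.38×10⁻²³ × 392.15 × 5.00×10¹ × 1.65×10⁵ = 1.79×10⁻¹³ V²
V_n = √(1.79×10⁻¹³) = 4.23×10⁻⁷ V = 423 nV

423 nV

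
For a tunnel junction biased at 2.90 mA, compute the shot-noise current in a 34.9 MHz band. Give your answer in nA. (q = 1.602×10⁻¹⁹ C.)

I_n = √(2qI·B)
2qI·B = 2 × 1.602×10⁻¹⁹ × 2.90×10⁻³ × 3.49×10⁷ = 3.24×10⁻¹⁴ A²
I_n = √(3.24×10⁻¹⁴) = 1.80×10⁻⁷ A = 180 nA

180 nA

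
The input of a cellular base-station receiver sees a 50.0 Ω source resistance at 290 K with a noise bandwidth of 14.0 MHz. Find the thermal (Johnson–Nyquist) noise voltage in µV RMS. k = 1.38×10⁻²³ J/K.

3.35 µV

V_n = √(4kTRB)
4kTRB = 4 × 1.38×10⁻²³ × 290 × 5.00×10¹ × 1.40×10⁷ = 1.12×10⁻¹¹ V²
V_n = √(1.12×10⁻¹¹) = 3.35×10⁻⁶ V = 3.35 µV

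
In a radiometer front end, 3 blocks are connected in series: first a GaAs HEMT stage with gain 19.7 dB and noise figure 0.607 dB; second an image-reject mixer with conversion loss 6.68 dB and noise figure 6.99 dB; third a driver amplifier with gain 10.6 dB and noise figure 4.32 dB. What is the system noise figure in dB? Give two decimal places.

Convert to linear (a loss of L dB is a gain of −L dB): F_i = 10^(NF_i/10), G_i = 10^(G_i,dB/10)
  Stage 1: F_1 = 10^(0.607/10) = 1.150, G_1 = 10^(19.7/10) = 93.33
  Stage 2: F_2 = 10^(6.99/10) = 5.000, G_2 = 10^(−6.68/10) = 0.2148
  Stage 3: F_3 = 10^(4.32/10) = 2.704, G_3 = 10^(10.6/10) = 11.48
Friis cascade:
  F = 1.150 + (5.000 − 1)/93.33 + (2.704 − 1)/20.04 = 1.278
NF = 10 log₁₀(1.278) = 1.06 dB

1.06 dB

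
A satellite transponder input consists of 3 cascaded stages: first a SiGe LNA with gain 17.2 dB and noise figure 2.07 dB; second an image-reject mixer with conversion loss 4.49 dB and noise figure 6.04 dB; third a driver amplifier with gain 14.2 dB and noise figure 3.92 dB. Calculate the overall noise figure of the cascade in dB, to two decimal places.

2.42 dB

Convert to linear (a loss of L dB is a gain of −L dB): F_i = 10^(NF_i/10), G_i = 10^(G_i,dB/10)
  Stage 1: F_1 = 10^(2.07/10) = 1.611, G_1 = 10^(17.2/10) = 52.48
  Stage 2: F_2 = 10^(6.04/10) = 4.018, G_2 = 10^(−4.49/10) = 0.3556
  Stage 3: F_3 = 10^(3.92/10) = 2.466, G_3 = 10^(14.2/10) = 26.30
Friis cascade:
  F = 1.611 + (4.018 − 1)/52.48 + (2.466 − 1)/18.66 = 1.747
NF = 10 log₁₀(1.747) = 2.42 dB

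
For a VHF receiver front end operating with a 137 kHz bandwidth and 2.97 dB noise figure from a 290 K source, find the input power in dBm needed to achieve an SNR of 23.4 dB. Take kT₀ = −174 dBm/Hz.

−96.3 dBm

Sensitivity = −174 + 10 log₁₀(B) + NF + SNR_min
= −174 + 51.37 + 2.97 + 23.4
= −96.26 dBm → −96.3 dBm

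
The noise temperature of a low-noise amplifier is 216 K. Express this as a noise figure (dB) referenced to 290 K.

2.42 dB

F = 1 + T_e/T₀ = 1 + 216/290 = 1.74483
NF = 10 log₁₀(1.74483) = 2.42 dB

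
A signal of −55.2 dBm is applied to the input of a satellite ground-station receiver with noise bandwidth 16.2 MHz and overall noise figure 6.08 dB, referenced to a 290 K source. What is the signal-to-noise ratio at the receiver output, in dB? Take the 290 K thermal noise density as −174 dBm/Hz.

Noise floor: N = −174 + 10 log₁₀(B) + NF
10 log₁₀(1.62×10⁷) = 72.1 dB
N = −174 + 72.1 + 6.08 = −95.82 dBm
SNR = P_sig − N = −55.2 − (−95.82) = 40.62 dB → 40.6 dB

40.6 dB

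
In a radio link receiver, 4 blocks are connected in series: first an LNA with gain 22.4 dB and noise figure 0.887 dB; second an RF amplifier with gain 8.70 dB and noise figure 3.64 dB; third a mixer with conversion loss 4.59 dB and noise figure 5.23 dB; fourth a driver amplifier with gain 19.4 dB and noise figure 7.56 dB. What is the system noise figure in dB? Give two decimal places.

Convert to linear (a loss of L dB is a gain of −L dB): F_i = 10^(NF_i/10), G_i = 10^(G_i,dB/10)
  Stage 1: F_1 = 10^(0.887/10) = 1.227, G_1 = 10^(22.4/10) = 173.8
  Stage 2: F_2 = 10^(3.64/10) = 2.312, G_2 = 10^(8.70/10) = 7.413
  Stage 3: F_3 = 10^(5.23/10) = 3.334, G_3 = 10^(−4.59/10) = 0.3475
  Stage 4: F_4 = 10^(7.56/10) = 5.702, G_4 = 10^(19.4/10) = 87.10
Friis cascade:
  F = 1.227 + (2.312 − 1)/173.8 + (3.334 − 1)/1288 + (5.702 − 1)/447.7 = 1.246
NF = 10 log₁₀(1.246) = 0.96 dB

0.96 dB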